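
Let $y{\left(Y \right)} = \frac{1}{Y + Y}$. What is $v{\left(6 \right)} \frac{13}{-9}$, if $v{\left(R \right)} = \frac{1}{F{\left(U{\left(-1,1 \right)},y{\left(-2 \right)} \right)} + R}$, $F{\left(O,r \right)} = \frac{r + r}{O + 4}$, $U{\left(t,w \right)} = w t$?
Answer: $- \frac{26}{105} \approx -0.24762$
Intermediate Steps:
$U{\left(t,w \right)} = t w$
$y{\left(Y \right)} = \frac{1}{2 Y}$
$F{\left(O,r \right)} = \frac{2 r}{4 + O}$
$v{\left(R \right)} = \frac{1}{- \frac{1}{6} + R}$ ($v{\left(R \right)} = \frac{1}{\frac{2 \frac{1}{2 \left(-2\right)}}{4 - 1} + R} = \frac{1}{\frac{2 \cdot \frac{1}{2} \left(- \frac{1}{2}\right)}{4 - 1} + R} = \frac{1}{2 \left(- \frac{1}{4}\right) \frac{1}{3} + R} = \frac{1}{- \frac{1}{6} + R}$)
$v{\left(6 \right)} \frac{13}{-9} = \frac{6}{-1 + 6 \cdot 6} \frac{13}{-9} = \frac{6}{-1 + 36} \cdot 13 \left(- \frac{1}{9}\right) = \frac{6}{35} \left(- \frac{13}{9}\right) = - \frac{26}{105}$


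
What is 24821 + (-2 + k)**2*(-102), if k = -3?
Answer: 22271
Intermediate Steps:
24821 + (-2 + k)**2*(-102) = 24821 + (-2 - 3)**2*(-102) = 24821 + (-5)**2*(-102) = 24821 + 25*(-102) = 24821 - 2550 = 22271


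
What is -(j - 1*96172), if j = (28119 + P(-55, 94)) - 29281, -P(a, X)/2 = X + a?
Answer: 97412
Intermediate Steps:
P(a, X) = -2*X - 2*a (P(a, X) = -2*(X + a) = -2*X - 2*a)
j = -1240 (j = (28119 + (-2*94 - 2*(-55))) - 29281 = (28119 + (-188 + 110)) - 29281 = (28119 - 78) - 29281 = 28041 - 29281 = -1240)
-(j - 1*96172) = -(-1240 - 1*96172) = -(-1240 - 96172) = -1*(-97412) = 97412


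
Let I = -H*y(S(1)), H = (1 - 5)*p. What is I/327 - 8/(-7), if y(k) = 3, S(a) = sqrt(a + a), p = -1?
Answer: 844/763 ≈ 1.1062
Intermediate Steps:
S(a) = sqrt(2)*sqrt(a) (S(a) = sqrt(2*a) = sqrt(2)*sqrt(a))
H = 4 (H = (1 - 5)*(-1) = -4*(-1) = 4)
I = -12 (I = -4*3 = -1*12 = -12)
I/327 - 8/(-7) = -12/327 - 8/(-7) = -12*1/327 - 8*(-1/7) = -4/109 + 8/7 = 844/763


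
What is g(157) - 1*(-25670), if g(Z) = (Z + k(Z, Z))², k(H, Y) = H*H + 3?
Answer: 615512151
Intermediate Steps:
k(H, Y) = 3 + H² (k(H, Y) = H² + 3 = 3 + H²)
g(Z) = (3 + Z + Z²)² (g(Z) = (Z + (3 + Z²))² = (3 + Z + Z²)²)
g(157) - 1*(-25670) = (3 + 157 + 157²)² - 1*(-25670) = (3 + 157 + 24649)² + 25670 = 24809² + 25670 = 615486481 + 25670 = 615512151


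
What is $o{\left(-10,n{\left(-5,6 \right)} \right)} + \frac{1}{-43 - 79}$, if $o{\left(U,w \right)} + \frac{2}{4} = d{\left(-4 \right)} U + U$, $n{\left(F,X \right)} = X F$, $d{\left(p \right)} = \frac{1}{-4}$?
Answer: $- \frac{977}{122} \approx -8.0082$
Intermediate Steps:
$d{\left(p \right)} = - \frac{1}{4}$
$n{\left(F,X \right)} = F X$
$o{\left(U,w \right)} = - \frac{1}{2} + \frac{3 U}{4}$ ($o{\left(U,w \right)} = - \frac{1}{2} + \left(- \frac{U}{4} + U\right) = - \frac{1}{2} + \frac{3 U}{4}$)
$o{\left(-10,n{\left(-5,6 \right)} \right)} + \frac{1}{-43 - 79} = \left(- \frac{1}{2} + \frac{3}{4} \left(-10\right)\right) + \frac{1}{-43 - 79} = \left(- \frac{1}{2} - \frac{15}{2}\right) + \frac{1}{-122} = -8 - \frac{1}{122} = - \frac{977}{122}$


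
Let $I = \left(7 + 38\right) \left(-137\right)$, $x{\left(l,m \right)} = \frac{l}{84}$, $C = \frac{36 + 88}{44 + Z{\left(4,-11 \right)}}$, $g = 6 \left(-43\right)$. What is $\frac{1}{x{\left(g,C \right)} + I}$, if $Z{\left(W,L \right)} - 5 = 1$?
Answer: $- \frac{14}{86353} \approx -0.00016213$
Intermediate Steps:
$Z{\left(W,L \right)} = 6$ ($Z{\left(W,L \right)} = 5 + 1 = 6$)
$g = -258$
$C = \frac{62}{25}$ ($C = \frac{36 + 88}{44 + 6} = \frac{124}{50} = 124 \cdot \frac{1}{50} = \frac{62}{25} \approx 2.48$)
$x{\left(l,m \right)} = \frac{l}{84}$ ($x{\left(l,m \right)} = l \frac{1}{84} = \frac{l}{84}$)
$I = -6165$ ($I = 45 \left(-137\right) = -6165$)
$\frac{1}{x{\left(g,C \right)} + I} = \frac{1}{\frac{1}{84} \left(-258\right) - 6165} = \frac{1}{- \frac{43}{14} - 6165} = \frac{1}{- \frac{86353}{14}} = - \frac{14}{86353}$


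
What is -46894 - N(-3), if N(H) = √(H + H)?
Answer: -46894 - I*√6 ≈ -46894.0 - 2.4495*I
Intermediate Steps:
N(H) = √2*√H (N(H) = √(2*H) = √2*√H)
-46894 - N(-3) = -46894 - √2*√(-3) = -46894 - √2*I*√3 = -46894 - I*√6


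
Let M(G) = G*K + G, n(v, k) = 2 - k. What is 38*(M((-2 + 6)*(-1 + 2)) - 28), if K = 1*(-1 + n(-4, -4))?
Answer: -152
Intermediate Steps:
K = 5 (K = 1*(-1 + (2 - 1*(-4))) = 1*(-1 + (2 + 4)) = 1*(-1 + 6) = 1*5 = 5)
M(G) = 6*G (M(G) = G*5 + G = 5*G + G = 6*G)
38*(M((-2 + 6)*(-1 + 2)) - 28) = 38*(6*((-2 + 6)*(-1 + 2)) - 28) = 38*(6*(4*1) - 28) = 38*(6*4 - 28) = 38*(24 - 28) = 38*(-4) = -152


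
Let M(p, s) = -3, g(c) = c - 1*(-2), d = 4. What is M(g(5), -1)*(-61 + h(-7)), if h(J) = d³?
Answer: -9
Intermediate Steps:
h(J) = 64 (h(J) = 4³ = 64)
g(c) = 2 + c (g(c) = c + 2 = 2 + c)
M(g(5), -1)*(-61 + h(-7)) = -3*(-61 + 64) = -3*3 = -9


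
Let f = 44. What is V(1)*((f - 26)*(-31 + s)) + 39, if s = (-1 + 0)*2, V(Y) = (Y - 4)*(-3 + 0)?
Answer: -5307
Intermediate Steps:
V(Y) = 12 - 3*Y (V(Y) = (-4 + Y)*(-3) = 12 - 3*Y)
s = -2 (s = -1*2 = -2)
V(1)*((f - 26)*(-31 + s)) + 39 = (12 - 3*1)*((44 - 26)*(-31 - 2)) + 39 = (12 - 3)*(18*(-33)) + 39 = 9*(-594) + 39 = -5346 + 39 = -5307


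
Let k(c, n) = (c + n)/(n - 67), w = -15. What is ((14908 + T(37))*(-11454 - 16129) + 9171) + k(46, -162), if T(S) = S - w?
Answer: -94492844445/229 ≈ -4.1263e+8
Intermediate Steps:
k(c, n) = (c + n)/(-67 + n)
T(S) = 15 + S (T(S) = S - 1*(-15) = S + 15 = 15 + S)
((14908 + T(37))*(-11454 - 16129) + 9171) + k(46, -162) = ((14908 + (15 + 37))*(-11454 - 16129) + 9171) + (46 - 162)/(-67 - 162) = ((14908 + 52)*(-27583) + 9171) - 116/(-229) = (14960*(-27583) + 9171) - 1/229*(-116) = (-412641680 + 9171) + 116/229 = -412632509 + 116/229 = -94492844445/229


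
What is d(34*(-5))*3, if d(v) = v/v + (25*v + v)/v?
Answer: 81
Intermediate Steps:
d(v) = 27 (d(v) = 1 + (26*v)/v = 1 + 26 = 27)
d(34*(-5))*3 = 27*3 = 81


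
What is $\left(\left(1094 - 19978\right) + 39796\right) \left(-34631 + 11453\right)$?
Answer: $-484698336$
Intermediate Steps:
$\left(\left(1094 - 19978\right) + 39796\right) \left(-34631 + 11453\right) = \left(\left(1094 - 19978\right) + 39796\right) \left(-23178\right) = \left(-18884 + 39796\right) \left(-23178\right) = 20912 \left(-23178\right) = -484698336$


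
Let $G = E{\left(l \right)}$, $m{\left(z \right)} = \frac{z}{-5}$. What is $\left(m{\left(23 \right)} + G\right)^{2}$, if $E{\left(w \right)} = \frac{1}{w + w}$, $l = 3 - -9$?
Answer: $\frac{299209}{14400} \approx 20.778$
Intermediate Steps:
$m{\left(z \right)} = - \frac{z}{5}$ ($m{\left(z \right)} = z \left(- \frac{1}{5}\right) = - \frac{z}{5}$)
$l = 12$ ($l = 3 + 9 = 12$)
$E{\left(w \right)} = \frac{1}{2 w}$
$G = \frac{1}{24}$ ($G = \frac{1}{2 \cdot 12} = \frac{1}{2} \cdot \frac{1}{12} = \frac{1}{24} \approx 0.041667$)
$\left(m{\left(23 \right)} + G\right)^{2} = \left(\left(- \frac{1}{5}\right) 23 + \frac{1}{24}\right)^{2} = \left(- \frac{23}{5} + \frac{1}{24}\right)^{2} = \left(- \frac{547}{120}\right)^{2} = \frac{299209}{14400}$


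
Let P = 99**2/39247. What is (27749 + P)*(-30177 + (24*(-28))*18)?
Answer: -46038459189492/39247 ≈ -1.1730e+9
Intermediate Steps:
P = 9801/39247 (P = 9801*(1/39247) = 9801/39247 ≈ 0.24973)
(27749 + P)*(-30177 + (24*(-28))*18) = (27749 + 9801/39247)*(-30177 + (24*(-28))*18) = 1089074804*(-30177 - 672*18)/39247 = 1089074804*(-30177 - 12096)/39247 = (1089074804/39247)*(-42273) = -46038459189492/39247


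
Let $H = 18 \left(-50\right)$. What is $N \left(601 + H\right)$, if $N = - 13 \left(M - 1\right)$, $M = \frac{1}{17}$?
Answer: $- \frac{62192}{17} \approx -3658.4$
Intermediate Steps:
$H = -900$
$M = \frac{1}{17} \approx 0.058824$
$N = \frac{208}{17}$ ($N = - 13 \left(\frac{1}{17} - 1\right) = \left(-13\right) \left(- \frac{16}{17}\right) = \frac{208}{17} \approx 12.235$)
$N \left(601 + H\right) = \frac{208 \left(601 - 900\right)}{17} = \frac{208}{17} \left(-299\right) = - \frac{62192}{17}$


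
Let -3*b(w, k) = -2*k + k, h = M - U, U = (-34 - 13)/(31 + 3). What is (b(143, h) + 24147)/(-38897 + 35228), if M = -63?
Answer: -2460899/374238 ≈ -6.5758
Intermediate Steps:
U = -47/34 ≈ -1.3824
h = -2095/34 (h = -63 - 1*(-47/34) = -63 + 47/34 = -2095/34 ≈ -61.618)
b(w, k) = k/3 (b(w, k) = -(-2*k + k)/3 = -(-1)*k/3 = k/3)
(b(143, h) + 24147)/(-38897 + 35228) = ((⅓)*(-2095/34) + 24147)/(-38897 + 35228) = (-2095/102 + 24147)/(-3669) = (2460899/102)*(-1/3669) = -2460899/374238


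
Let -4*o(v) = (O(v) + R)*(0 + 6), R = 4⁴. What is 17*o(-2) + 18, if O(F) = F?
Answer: -6459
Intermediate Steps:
R = 256
o(v) = -384 - 3*v/2 (o(v) = -(v + 256)*(0 + 6)/4 = -(256 + v)*6/4 = -(1536 + 6*v)/4 = -384 - 3*v/2)
17*o(-2) + 18 = 17*(-384 - 3/2*(-2)) + 18 = 17*(-384 + 3) + 18 = 17*(-381) + 18 = -6477 + 18 = -6459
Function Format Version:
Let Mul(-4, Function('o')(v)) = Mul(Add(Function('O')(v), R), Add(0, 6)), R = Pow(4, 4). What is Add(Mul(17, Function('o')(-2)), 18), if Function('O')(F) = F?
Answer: -6459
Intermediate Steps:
R = 256
Function('o')(v) = Add(-384, Mul(Rational(-3, 2), v)) (Function('o')(v) = Mul(Rational(-1, 4), Mul(Add(v, 256), Add(0, 6))) = Mul(Rational(-1, 4), Mul(Add(256, v), 6)) = Mul(Rational(-1, 4), Add(1536, Mul(6, v))) = Add(-384, Mul(Rational(-3, 2), v)))
Add(Mul(17, Function('o')(-2)), 18) = Add(Mul(17, Add(-384, Mul(Rational(-3, 2), -2))), 18) = Add(Mul(17, Add(-384, 3)), 18) = Add(Mul(17, -381), 18) = Add(-6477, 18) = -6459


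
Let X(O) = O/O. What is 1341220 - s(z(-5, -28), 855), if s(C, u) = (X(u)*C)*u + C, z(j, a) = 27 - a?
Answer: 1294140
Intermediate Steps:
X(O) = 1
s(C, u) = C + C*u (s(C, u) = (1*C)*u + C = C*u + C = C + C*u)
1341220 - s(z(-5, -28), 855) = 1341220 - (27 - 1*(-28))*(1 + 855) = 1341220 - (27 + 28)*856 = 1341220 - 55*856 = 1341220 - 1*47080 = 1341220 - 47080 = 1294140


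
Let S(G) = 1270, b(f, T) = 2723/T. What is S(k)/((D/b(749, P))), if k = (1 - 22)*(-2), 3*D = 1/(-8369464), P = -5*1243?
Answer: 17366018459664/1243 ≈ 1.3971e+10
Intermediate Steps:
P = -6215
D = -1/25108392 (D = (1/3)/(-8369464) = (1/3)*(-1/8369464) = -1/25108392 ≈ -3.9827e-8)
k = 42 (k = -21*(-2) = 42)
S(k)/((D/b(749, P))) = 1270/((-1/(25108392*(2723/(-6215))))) = 1270/((-1/(25108392*(2723*(-1/6215))))) = 1270/((-1/(25108392*(-2723/6215)))) = 1270/((-1/25108392*(-6215/2723))) = 1270/(6215/68370151416) = 1270*(68370151416/6215) = 17366018459664/1243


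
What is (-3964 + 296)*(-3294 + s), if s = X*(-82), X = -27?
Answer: 3961440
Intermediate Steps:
s = 2214 (s = -27*(-82) = 2214)
(-3964 + 296)*(-3294 + s) = (-3964 + 296)*(-3294 + 2214) = -3668*(-1080) = 3961440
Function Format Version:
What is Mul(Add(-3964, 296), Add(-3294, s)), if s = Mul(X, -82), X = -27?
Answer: 3961440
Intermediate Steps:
s = 2214 (s = Mul(-27, -82) = 2214)
Mul(Add(-3964, 296), Add(-3294, s)) = Mul(Add(-3964, 296), Add(-3294, 2214)) = Mul(-3668, -1080) = 3961440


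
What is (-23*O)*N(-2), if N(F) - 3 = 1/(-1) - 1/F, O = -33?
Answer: 3795/2 ≈ 1897.5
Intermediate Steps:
N(F) = 2 - 1/F (N(F) = 3 + (1/(-1) - 1/F) = 3 + (1*(-1) - 1/F) = 3 + (-1 - 1/F) = 2 - 1/F)
(-23*O)*N(-2) = (-23*(-33))*(2 - 1/(-2)) = 759*(2 - 1*(-½)) = 759*(2 + ½) = 759*(5/2) = 3795/2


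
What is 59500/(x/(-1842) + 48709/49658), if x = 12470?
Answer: -2721233571000/264756641 ≈ -10278.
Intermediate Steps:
59500/(x/(-1842) + 48709/49658) = 59500/(12470/(-1842) + 48709/49658) = 59500/(12470*(-1/1842) + 48709*(1/49658)) = 59500/(-6235/921 + 48709/49658) = 59500/(-264756641/45735018) = 59500*(-45735018/264756641) = -2721233571000/264756641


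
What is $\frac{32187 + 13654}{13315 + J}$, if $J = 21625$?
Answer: $\frac{45841}{34940} \approx 1.312$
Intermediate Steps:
$\frac{32187 + 13654}{13315 + J} = \frac{32187 + 13654}{13315 + 21625} = \frac{45841}{34940}$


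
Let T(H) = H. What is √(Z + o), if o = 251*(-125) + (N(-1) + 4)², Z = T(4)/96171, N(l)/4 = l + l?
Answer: 121*I*√19809783435/96171 ≈ 177.08*I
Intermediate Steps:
N(l) = 8*l (N(l) = 4*(l + l) = 4*(2*l) = 8*l)
Z = 4/96171 ≈ 4.1593e-5
o = -31359 (o = 251*(-125) + (8*(-1) + 4)² = -31375 + (-8 + 4)² = -31375 + (-4)² = -31375 + 16 = -31359)
√(Z + o) = √(4/96171 - 31359) = √(-3015826385/96171) = 121*I*√19809783435/96171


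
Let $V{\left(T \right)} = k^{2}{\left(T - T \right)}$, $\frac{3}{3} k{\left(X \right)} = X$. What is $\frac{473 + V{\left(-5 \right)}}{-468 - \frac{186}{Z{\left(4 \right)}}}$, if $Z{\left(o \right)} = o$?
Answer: $- \frac{946}{1029} \approx -0.91934$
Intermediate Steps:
$k{\left(X \right)} = X$
$V{\left(T \right)} = 0$ ($V{\left(T \right)} = \left(T - T\right)^{2} = 0^{2} = 0$)
$\frac{473 + V{\left(-5 \right)}}{-468 - \frac{186}{Z{\left(4 \right)}}} = \frac{473 + 0}{-468 - \frac{186}{4}} = \frac{473}{-468 - \frac{93}{2}} = \frac{473}{- \frac{1029}{2}} = 473 \left(- \frac{2}{1029}\right) = - \frac{946}{1029}$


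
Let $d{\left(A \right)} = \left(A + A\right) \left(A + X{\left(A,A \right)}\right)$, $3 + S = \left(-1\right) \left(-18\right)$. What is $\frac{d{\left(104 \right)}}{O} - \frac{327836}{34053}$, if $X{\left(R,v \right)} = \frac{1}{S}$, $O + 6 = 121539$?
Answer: $- \frac{195528929452}{20692816245} \approx -9.4491$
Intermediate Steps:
$O = 121533$ ($O = -6 + 121539 = 121533$)
$S = 15$ ($S = -3 - -18 = -3 + 18 = 15$)
$X{\left(R,v \right)} = \frac{1}{15}$
$d{\left(A \right)} = 2 A \left(\frac{1}{15} + A\right)$ ($d{\left(A \right)} = \left(A + A\right) \left(A + \frac{1}{15}\right) = 2 A \left(\frac{1}{15} + A\right)$)
$\frac{d{\left(104 \right)}}{O} - \frac{327836}{34053} = \frac{\frac{2}{15} \cdot 104 \left(1 + 15 \cdot 104\right)}{121533} - \frac{327836}{34053} = \frac{2}{15} \cdot 104 \left(1 + 1560\right) \frac{1}{121533} - \frac{327836}{34053} = \frac{2}{15} \cdot 104 \cdot 1561 \cdot \frac{1}{121533} - \frac{327836}{34053} = \frac{324688}{15} \cdot \frac{1}{121533} - \frac{327836}{34053} = \frac{324688}{1822995} - \frac{327836}{34053} = - \frac{195528929452}{20692816245}$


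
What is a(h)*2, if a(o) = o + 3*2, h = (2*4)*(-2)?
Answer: -20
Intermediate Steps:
h = -16 (h = 8*(-2) = -16)
a(o) = 6 + o (a(o) = o + 6 = 6 + o)
a(h)*2 = (6 - 16)*2 = -10*2 = -20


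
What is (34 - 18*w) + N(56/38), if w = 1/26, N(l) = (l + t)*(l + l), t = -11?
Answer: 24545/4693 ≈ 5.2301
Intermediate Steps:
N(l) = 2*l*(-11 + l) (N(l) = (l - 11)*(l + l) = (-11 + l)*(2*l) = 2*l*(-11 + l))
w = 1/26 ≈ 0.038462
(34 - 18*w) + N(56/38) = (34 - 18*1/26) + 2*(56/38)*(-11 + 56/38) = (34 - 9/13) + 2*(56*(1/38))*(-11 + 56*(1/38)) = 433/13 + 2*(28/19)*(-11 + 28/19) = 433/13 + 2*(28/19)*(-181/19) = 433/13 - 10136/361 = 24545/4693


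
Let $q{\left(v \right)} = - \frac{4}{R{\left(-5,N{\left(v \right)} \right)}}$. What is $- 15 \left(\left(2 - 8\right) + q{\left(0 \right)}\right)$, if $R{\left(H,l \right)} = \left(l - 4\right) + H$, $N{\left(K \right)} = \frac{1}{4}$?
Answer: $\frac{582}{7} \approx 83.143$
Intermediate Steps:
$N{\left(K \right)} = \frac{1}{4}$
$R{\left(H,l \right)} = -4 + H + l$ ($R{\left(H,l \right)} = \left(-4 + l\right) + H = -4 + H + l$)
$q{\left(v \right)} = \frac{16}{35}$ ($q{\left(v \right)} = - \frac{4}{-4 - 5 + \frac{1}{4}} = - \frac{4}{- \frac{35}{4}} = \left(-4\right) \left(- \frac{4}{35}\right) = \frac{16}{35}$)
$- 15 \left(\left(2 - 8\right) + q{\left(0 \right)}\right) = - 15 \left(\left(2 - 8\right) + \frac{16}{35}\right) = - 15 \left(-6 + \frac{16}{35}\right) = \left(-15\right) \left(- \frac{194}{35}\right) = \frac{582}{7}$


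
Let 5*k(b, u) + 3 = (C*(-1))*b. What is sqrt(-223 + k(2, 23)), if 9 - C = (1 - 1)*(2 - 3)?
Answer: 4*I*sqrt(355)/5 ≈ 15.073*I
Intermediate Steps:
C = 9 (C = 9 - (1 - 1)*(2 - 3) = 9 - 0*(-1) = 9 - 1*0 = 9 + 0 = 9)
k(b, u) = -3/5 - 9*b/5 (k(b, u) = -3/5 + ((9*(-1))*b)/5 = -3/5 + (-9*b)/5 = -3/5 - 9*b/5)
sqrt(-223 + k(2, 23)) = sqrt(-223 + (-3/5 - 9/5*2)) = sqrt(-223 + (-3/5 - 18/5)) = sqrt(-223 - 21/5) = sqrt(-1136/5) = 4*I*sqrt(355)/5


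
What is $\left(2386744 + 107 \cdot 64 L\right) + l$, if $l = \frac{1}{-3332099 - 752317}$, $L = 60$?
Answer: $\frac{11426660227583}{4084416} \approx 2.7976 \cdot 10^{6}$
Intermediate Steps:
$l = - \frac{1}{4084416}$ ($l = \frac{1}{-4084416} = - \frac{1}{4084416} \approx -2.4483 \cdot 10^{-7}$)
$\left(2386744 + 107 \cdot 64 L\right) + l = \left(2386744 + 107 \cdot 64 \cdot 60\right) - \frac{1}{4084416} = \left(2386744 + 6848 \cdot 60\right) - \frac{1}{4084416} = \left(2386744 + 410880\right) - \frac{1}{4084416} = 2797624 - \frac{1}{4084416} = \frac{11426660227583}{4084416}$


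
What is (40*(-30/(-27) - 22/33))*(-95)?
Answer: -15200/9 ≈ -1688.9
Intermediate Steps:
(40*(-30/(-27) - 22/33))*(-95) = (40*(-30*(-1/27) - 22*1/33))*(-95) = (40*(10/9 - 2/3))*(-95) = (40*(4/9))*(-95) = (160/9)*(-95) = -15200/9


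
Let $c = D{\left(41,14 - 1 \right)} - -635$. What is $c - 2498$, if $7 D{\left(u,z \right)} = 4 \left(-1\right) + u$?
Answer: $- \frac{13004}{7} \approx -1857.7$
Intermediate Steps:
$D{\left(u,z \right)} = - \frac{4}{7} + \frac{u}{7}$ ($D{\left(u,z \right)} = \frac{4 \left(-1\right) + u}{7} = \frac{-4 + u}{7} = - \frac{4}{7} + \frac{u}{7}$)
$c = \frac{4482}{7}$ ($c = \left(- \frac{4}{7} + \frac{1}{7} \cdot 41\right) - -635 = \left(- \frac{4}{7} + \frac{41}{7}\right) + 635 = \frac{37}{7} + 635 = \frac{4482}{7} \approx 640.29$)
$c - 2498 = \frac{4482}{7} - 2498 = - \frac{13004}{7}$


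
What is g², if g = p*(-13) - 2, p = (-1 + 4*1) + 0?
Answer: 1681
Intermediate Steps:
p = 3 (p = (-1 + 4) + 0 = 3 + 0 = 3)
g = -41 (g = 3*(-13) - 2 = -39 - 2 = -41)
g² = (-41)² = 1681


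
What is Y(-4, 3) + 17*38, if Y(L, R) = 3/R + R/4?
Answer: 2591/4 ≈ 647.75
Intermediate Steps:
Y(L, R) = 3/R + R/4 (Y(L, R) = 3/R + R*(1/4) = 3/R + R/4)
Y(-4, 3) + 17*38 = (3/3 + (1/4)*3) + 17*38 = (3*(1/3) + 3/4) + 646 = (1 + 3/4) + 646 = 7/4 + 646 = 2591/4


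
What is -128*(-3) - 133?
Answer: 251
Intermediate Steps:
-128*(-3) - 133 = 384 - 133 = 251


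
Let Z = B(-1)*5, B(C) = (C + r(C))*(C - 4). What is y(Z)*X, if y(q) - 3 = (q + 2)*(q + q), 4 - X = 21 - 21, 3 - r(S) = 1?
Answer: 4612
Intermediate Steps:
r(S) = 2 (r(S) = 3 - 1*1 = 3 - 1 = 2)
X = 4 (X = 4 - (21 - 21) = 4 - 1*0 = 4 + 0 = 4)
B(C) = (-4 + C)*(2 + C) (B(C) = (C + 2)*(C - 4) = (2 + C)*(-4 + C) = (-4 + C)*(2 + C))
Z = -25 (Z = (-8 + (-1)² - 2*(-1))*5 = (-8 + 1 + 2)*5 = -5*5 = -25)
y(q) = 3 + 2*q*(2 + q) (y(q) = 3 + (q + 2)*(q + q) = 3 + (2 + q)*(2*q) = 3 + 2*q*(2 + q))
y(Z)*X = (3 + 2*(-25)² + 4*(-25))*4 = (3 + 2*625 - 100)*4 = (3 + 1250 - 100)*4 = 1153*4 = 4612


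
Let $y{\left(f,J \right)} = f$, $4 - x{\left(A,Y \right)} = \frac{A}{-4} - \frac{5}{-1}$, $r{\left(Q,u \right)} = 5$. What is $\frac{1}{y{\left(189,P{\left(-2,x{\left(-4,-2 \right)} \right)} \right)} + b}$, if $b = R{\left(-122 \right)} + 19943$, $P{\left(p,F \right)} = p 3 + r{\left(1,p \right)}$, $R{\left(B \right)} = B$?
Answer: $\frac{1}{20010} \approx 4.9975 \cdot 10^{-5}$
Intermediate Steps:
$x{\left(A,Y \right)} = -1 + \frac{A}{4}$ ($x{\left(A,Y \right)} = 4 - \left(\frac{A}{-4} - \frac{5}{-1}\right) = 4 - \left(A \left(- \frac{1}{4}\right) - -5\right) = 4 - \left(- \frac{A}{4} + 5\right) = 4 - \left(5 - \frac{A}{4}\right) = 4 + \left(-5 + \frac{A}{4}\right) = -1 + \frac{A}{4}$)
$P{\left(p,F \right)} = 5 + 3 p$ ($P{\left(p,F \right)} = p 3 + 5 = 3 p + 5 = 5 + 3 p$)
$b = 19821$ ($b = -122 + 19943 = 19821$)
$\frac{1}{y{\left(189,P{\left(-2,x{\left(-4,-2 \right)} \right)} \right)} + b} = \frac{1}{189 + 19821} = \frac{1}{20010}$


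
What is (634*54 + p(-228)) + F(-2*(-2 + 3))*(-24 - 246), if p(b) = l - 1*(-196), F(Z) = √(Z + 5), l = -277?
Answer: 34155 - 270*√3 ≈ 33687.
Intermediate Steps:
F(Z) = √(5 + Z)
p(b) = -81 (p(b) = -277 - 1*(-196) = -277 + 196 = -81)
(634*54 + p(-228)) + F(-2*(-2 + 3))*(-24 - 246) = (634*54 - 81) + √(5 - 2*(-2 + 3))*(-24 - 246) = (34236 - 81) + √(5 - 2*1)*(-270) = 34155 + √(5 - 2)*(-270) = 34155 + √3*(-270) = 34155 - 270*√3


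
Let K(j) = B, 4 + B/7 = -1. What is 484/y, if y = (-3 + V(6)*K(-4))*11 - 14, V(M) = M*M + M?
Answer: -484/16217 ≈ -0.029845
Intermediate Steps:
B = -35 (B = -28 + 7*(-1) = -28 - 7 = -35)
V(M) = M + M**2 (V(M) = M**2 + M = M + M**2)
K(j) = -35
y = -16217 (y = (-3 + (6*(1 + 6))*(-35))*11 - 14 = (-3 + (6*7)*(-35))*11 - 14 = (-3 + 42*(-35))*11 - 14 = (-3 - 1470)*11 - 14 = -1473*11 - 14 = -16203 - 14 = -16217)
484/y = 484/(-16217) = 484*(-1/16217) = -484/16217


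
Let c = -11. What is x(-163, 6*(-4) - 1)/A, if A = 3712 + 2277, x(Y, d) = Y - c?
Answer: -152/5989 ≈ -0.025380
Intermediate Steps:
x(Y, d) = 11 + Y (x(Y, d) = Y - 1*(-11) = Y + 11 = 11 + Y)
A = 5989
x(-163, 6*(-4) - 1)/A = (11 - 163)/5989 = -152*1/5989 = -152/5989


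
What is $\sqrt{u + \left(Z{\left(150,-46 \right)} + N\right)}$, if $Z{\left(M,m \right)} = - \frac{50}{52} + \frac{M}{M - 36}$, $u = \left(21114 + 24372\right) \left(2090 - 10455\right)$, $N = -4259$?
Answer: $\frac{i \sqrt{92854392076914}}{494} \approx 19506.0 i$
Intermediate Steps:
$u = -380490390$ ($u = 45486 \left(-8365\right) = -380490390$)
$Z{\left(M,m \right)} = - \frac{25}{26} + \frac{M}{-36 + M}$ ($Z{\left(M,m \right)} = \left(-50\right) \frac{1}{52} + \frac{M}{M - 36} = - \frac{25}{26} + \frac{M}{-36 + M}$)
$\sqrt{u + \left(Z{\left(150,-46 \right)} + N\right)} = \sqrt{-380490390 - \left(4259 - \frac{900 + 150}{26 \left(-36 + 150\right)}\right)} = \sqrt{-380490390 - \left(4259 - \frac{1}{26} \cdot \frac{1}{114} \cdot 1050\right)} = \sqrt{-380490390 - \left(4259 - \frac{175}{494}\right)} = \sqrt{-380490390 + \left(\frac{175}{494} - 4259\right)} = \sqrt{-380490390 - \frac{2103771}{494}} = \sqrt{- \frac{187964356431}{494}} = \frac{i \sqrt{92854392076914}}{494}$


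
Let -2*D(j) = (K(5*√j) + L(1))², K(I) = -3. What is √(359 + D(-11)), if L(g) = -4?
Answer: √1338/2 ≈ 18.289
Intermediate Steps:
D(j) = -49/2 (D(j) = -(-3 - 4)²/2 = -½*(-7)² = -½*49 = -49/2)
√(359 + D(-11)) = √(359 - 49/2) = √(669/2) = √1338/2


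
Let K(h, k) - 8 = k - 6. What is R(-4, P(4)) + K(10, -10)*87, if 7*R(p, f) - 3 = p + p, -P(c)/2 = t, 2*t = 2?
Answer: -4877/7 ≈ -696.71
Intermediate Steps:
t = 1 (t = (½)*2 = 1)
P(c) = -2 (P(c) = -2*1 = -2)
K(h, k) = 2 + k (K(h, k) = 8 + (k - 6) = 8 + (-6 + k) = 2 + k)
R(p, f) = 3/7 + 2*p/7 (R(p, f) = 3/7 + (p + p)/7 = 3/7 + (2*p)/7 = 3/7 + 2*p/7)
R(-4, P(4)) + K(10, -10)*87 = (3/7 + (2/7)*(-4)) + (2 - 10)*87 = (3/7 - 8/7) - 8*87 = -5/7 - 696 = -4877/7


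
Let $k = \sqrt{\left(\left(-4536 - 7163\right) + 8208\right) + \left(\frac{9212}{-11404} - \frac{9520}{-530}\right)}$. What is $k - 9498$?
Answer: $-9498 + \frac{8 i \sqrt{1239300719585}}{151103} \approx -9498.0 + 58.939 i$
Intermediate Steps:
$k = \frac{8 i \sqrt{1239300719585}}{151103}$ ($k = \sqrt{\left(-11699 + 8208\right) + \left(9212 \left(- \frac{1}{11404}\right) - - \frac{952}{53}\right)} = \sqrt{-3491 + \left(- \frac{2303}{2851} + \frac{952}{53}\right)} = \sqrt{-3491 + \frac{2592093}{151103}} = \sqrt{- \frac{524908480}{151103}} = \frac{8 i \sqrt{1239300719585}}{151103} \approx 58.939 i$)
$k - 9498 = \frac{8 i \sqrt{1239300719585}}{151103} - 9498 = -9498 + \frac{8 i \sqrt{1239300719585}}{151103}$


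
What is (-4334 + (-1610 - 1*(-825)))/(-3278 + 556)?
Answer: 5119/2722 ≈ 1.8806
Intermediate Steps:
(-4334 + (-1610 - 1*(-825)))/(-3278 + 556) = (-4334 + (-1610 + 825))/(-2722) = (-4334 - 785)*(-1/2722) = -5119*(-1/2722) = 5119/2722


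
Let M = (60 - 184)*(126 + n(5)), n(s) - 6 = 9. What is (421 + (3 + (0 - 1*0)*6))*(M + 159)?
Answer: -7345800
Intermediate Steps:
n(s) = 15 (n(s) = 6 + 9 = 15)
M = -17484 (M = (60 - 184)*(126 + 15) = -124*141 = -17484)
(421 + (3 + (0 - 1*0)*6))*(M + 159) = (421 + (3 + (0 - 1*0)*6))*(-17484 + 159) = (421 + (3 + (0 + 0)*6))*(-17325) = (421 + (3 + 0*6))*(-17325) = (421 + (3 + 0))*(-17325) = (421 + 3)*(-17325) = 424*(-17325) = -7345800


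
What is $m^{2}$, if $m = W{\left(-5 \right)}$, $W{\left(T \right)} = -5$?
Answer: $25$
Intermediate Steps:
$m = -5$
$m^{2} = \left(-5\right)^{2} = 25$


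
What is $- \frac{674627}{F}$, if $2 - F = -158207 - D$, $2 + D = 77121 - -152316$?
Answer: $- \frac{674627}{387644} \approx -1.7403$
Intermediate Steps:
$D = 229435$ ($D = -2 + \left(77121 - -152316\right) = -2 + \left(77121 + 152316\right) = -2 + 229437 = 229435$)
$F = 387644$ ($F = 2 - \left(-158207 - 229435\right) = 2 - -387642 = 2 + 387642 = 387644$)
$- \frac{674627}{F} = - \frac{674627}{387644}$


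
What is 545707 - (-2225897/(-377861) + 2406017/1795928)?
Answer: 370317948146678603/678611150008 ≈ 5.4570e+5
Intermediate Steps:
545707 - (-2225897/(-377861) + 2406017/1795928) = 545707 - (-2225897*(-1/377861) + 2406017*(1/1795928)) = 545707 - (2225897/377861 + 2406017/1795928) = 545707 - 1*4906690737053/678611150008 = 545707 - 4906690737053/678611150008 = 370317948146678603/678611150008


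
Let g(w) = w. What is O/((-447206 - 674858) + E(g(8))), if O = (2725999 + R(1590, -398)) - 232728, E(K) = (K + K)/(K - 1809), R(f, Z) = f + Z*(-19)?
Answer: -58530699/26244640 ≈ -2.2302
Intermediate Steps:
R(f, Z) = f - 19*Z
E(K) = 2*K/(-1809 + K) (E(K) = (2*K)/(-1809 + K) = 2*K/(-1809 + K))
O = 2502423 (O = (2725999 + (1590 - 19*(-398))) - 232728 = (2725999 + (1590 + 7562)) - 232728 = (2725999 + 9152) - 232728 = 2735151 - 232728 = 2502423)
O/((-447206 - 674858) + E(g(8))) = 2502423/((-447206 - 674858) + 2*8/(-1809 + 8)) = 2502423/(-1122064 + 2*8/(-1801)) = 2502423/(-1122064 + 2*8*(-1/1801)) = 2502423/(-1122064 - 16/1801) = 2502423/(-2020837280/1801) = 2502423*(-1801/2020837280) = -58530699/26244640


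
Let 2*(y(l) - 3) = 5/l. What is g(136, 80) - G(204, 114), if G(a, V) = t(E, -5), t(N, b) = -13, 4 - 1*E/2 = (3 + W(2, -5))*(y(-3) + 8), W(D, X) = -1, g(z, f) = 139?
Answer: 152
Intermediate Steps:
y(l) = 3 + 5/(2*l) (y(l) = 3 + (5/l)/2 = 3 + 5/(2*l))
E = -98/3 (E = 8 - 2*(3 - 1)*((3 + (5/2)/(-3)) + 8) = 8 - 4*((3 + (5/2)*(-⅓)) + 8) = 8 - 4*((3 - ⅚) + 8) = 8 - 4*(13/6 + 8) = 8 - 4*61/6 = 8 - 2*61/3 = 8 - 122/3 = -98/3 ≈ -32.667)
G(a, V) = -13
g(136, 80) - G(204, 114) = 139 - 1*(-13) = 139 + 13 = 152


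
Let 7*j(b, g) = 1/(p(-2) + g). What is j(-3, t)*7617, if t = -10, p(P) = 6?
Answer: -7617/28 ≈ -272.04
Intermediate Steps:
j(b, g) = 1/(7*(6 + g))
j(-3, t)*7617 = (1/(7*(6 - 10)))*7617 = ((⅐)/(-4))*7617 = ((⅐)*(-¼))*7617 = -1/28*7617 = -7617/28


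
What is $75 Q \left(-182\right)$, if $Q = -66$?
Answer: $900900$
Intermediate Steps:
$75 Q \left(-182\right) = 75 \left(-66\right) \left(-182\right) = \left(-4950\right) \left(-182\right) = 900900$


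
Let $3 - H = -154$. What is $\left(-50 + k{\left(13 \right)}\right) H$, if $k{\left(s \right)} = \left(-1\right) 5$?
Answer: $-8635$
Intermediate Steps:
$H = 157$ ($H = 3 - -154 = 3 + 154 = 157$)
$k{\left(s \right)} = -5$
$\left(-50 + k{\left(13 \right)}\right) H = \left(-50 - 5\right) 157 = \left(-55\right) 157 = -8635$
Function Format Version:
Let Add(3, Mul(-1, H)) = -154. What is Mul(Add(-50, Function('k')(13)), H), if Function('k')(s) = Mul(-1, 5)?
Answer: -8635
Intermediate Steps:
H = 157 (H = Add(3, Mul(-1, -154)) = Add(3, 154) = 157)
Function('k')(s) = -5
Mul(Add(-50, Function('k')(13)), H) = Mul(Add(-50, -5), 157) = Mul(-55, 157) = -8635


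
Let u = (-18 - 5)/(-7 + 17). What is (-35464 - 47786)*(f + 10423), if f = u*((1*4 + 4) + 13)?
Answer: -863693775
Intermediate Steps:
u = -23/10 ≈ -2.3000
f = -483/10 (f = -23*((1*4 + 4) + 13)/10 = -23*((4 + 4) + 13)/10 = -23*(8 + 13)/10 = -23/10*21 = -483/10 ≈ -48.300)
(-35464 - 47786)*(f + 10423) = (-35464 - 47786)*(-483/10 + 10423) = -83250*103747/10 = -863693775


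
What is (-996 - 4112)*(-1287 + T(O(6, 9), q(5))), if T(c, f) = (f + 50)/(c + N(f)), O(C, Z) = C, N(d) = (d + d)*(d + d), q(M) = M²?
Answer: 8237025438/1253 ≈ 6.5738e+6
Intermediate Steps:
N(d) = 4*d² (N(d) = (2*d)*(2*d) = 4*d²)
T(c, f) = (50 + f)/(c + 4*f²) (T(c, f) = (f + 50)/(c + 4*f²) = (50 + f)/(c + 4*f²))
(-996 - 4112)*(-1287 + T(O(6, 9), q(5))) = (-996 - 4112)*(-1287 + (50 + 5²)/(6 + 4*(5²)²)) = -5108*(-1287 + (50 + 25)/(6 + 4*25²)) = -5108*(-1287 + 75/(6 + 4*625)) = -5108*(-1287 + 75/(6 + 2500)) = -5108*(-1287 + 75/2506) = -5108*(-3225147/2506) = 8237025438/1253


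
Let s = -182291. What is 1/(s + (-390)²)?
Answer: -1/30191 ≈ -3.3122e-5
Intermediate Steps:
1/(s + (-390)²) = 1/(-182291 + (-390)²) = 1/(-182291 + 152100) = 1/(-30191) = -1/30191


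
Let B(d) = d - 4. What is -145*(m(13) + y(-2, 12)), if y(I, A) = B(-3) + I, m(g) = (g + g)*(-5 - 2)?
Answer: 27695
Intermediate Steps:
B(d) = -4 + d
m(g) = -14*g (m(g) = (2*g)*(-7) = -14*g)
y(I, A) = -7 + I (y(I, A) = (-4 - 3) + I = -7 + I)
-145*(m(13) + y(-2, 12)) = -145*(-14*13 + (-7 - 2)) = -145*(-182 - 9) = -145*(-191) = 27695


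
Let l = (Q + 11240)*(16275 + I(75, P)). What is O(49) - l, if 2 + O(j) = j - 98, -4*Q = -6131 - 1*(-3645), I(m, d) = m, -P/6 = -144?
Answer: -193935576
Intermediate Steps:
P = 864 (P = -6*(-144) = 864)
Q = 1243/2 (Q = -(-6131 - 1*(-3645))/4 = -(-6131 + 3645)/4 = -¼*(-2486) = 1243/2 ≈ 621.50)
O(j) = -100 + j (O(j) = -2 + (j - 98) = -2 + (-98 + j) = -100 + j)
l = 193935525 (l = (1243/2 + 11240)*(16275 + 75) = (23723/2)*16350 = 193935525)
O(49) - l = (-100 + 49) - 1*193935525 = -51 - 193935525 = -193935576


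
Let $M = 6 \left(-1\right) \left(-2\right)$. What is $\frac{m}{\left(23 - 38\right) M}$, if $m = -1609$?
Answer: $\frac{1609}{180} \approx 8.9389$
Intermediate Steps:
$M = 12$ ($M = \left(-6\right) \left(-2\right) = 12$)
$\frac{m}{\left(23 - 38\right) M} = - \frac{1609}{\left(23 - 38\right) 12} = - \frac{1609}{\left(-15\right) 12} = - \frac{1609}{-180} = \left(-1609\right) \left(- \frac{1}{180}\right) = \frac{1609}{180}$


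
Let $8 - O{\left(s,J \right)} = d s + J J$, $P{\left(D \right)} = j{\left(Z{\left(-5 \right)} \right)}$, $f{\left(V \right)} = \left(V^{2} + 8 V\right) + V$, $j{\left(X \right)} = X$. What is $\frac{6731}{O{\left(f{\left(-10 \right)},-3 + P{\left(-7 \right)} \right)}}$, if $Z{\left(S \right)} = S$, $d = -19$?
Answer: $\frac{6731}{134} \approx 50.231$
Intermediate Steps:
$f{\left(V \right)} = V^{2} + 9 V$
$P{\left(D \right)} = -5$
$O{\left(s,J \right)} = 8 - J^{2} + 19 s$ ($O{\left(s,J \right)} = 8 - \left(- 19 s + J J\right) = 8 - \left(- 19 s + J^{2}\right) = 8 - \left(J^{2} - 19 s\right) = 8 - J^{2} + 19 s$)
$\frac{6731}{O{\left(f{\left(-10 \right)},-3 + P{\left(-7 \right)} \right)}} = \frac{6731}{8 - \left(-3 - 5\right)^{2} + 19 \left(- 10 \left(9 - 10\right)\right)} = \frac{6731}{8 - \left(-8\right)^{2} + 19 \left(\left(-10\right) \left(-1\right)\right)} = \frac{6731}{8 - 64 + 19 \cdot 10} = \frac{6731}{8 - 64 + 190} = \frac{6731}{134}$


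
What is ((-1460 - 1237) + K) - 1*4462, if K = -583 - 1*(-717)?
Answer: -7025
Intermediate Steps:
K = 134 (K = -583 + 717 = 134)
((-1460 - 1237) + K) - 1*4462 = ((-1460 - 1237) + 134) - 1*4462 = (-2697 + 134) - 4462 = -2563 - 4462 = -7025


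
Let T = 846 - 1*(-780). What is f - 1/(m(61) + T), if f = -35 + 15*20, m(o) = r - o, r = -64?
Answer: 397764/1501 ≈ 265.00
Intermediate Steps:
m(o) = -64 - o
f = 265 (f = -35 + 300 = 265)
T = 1626 (T = 846 + 780 = 1626)
f - 1/(m(61) + T) = 265 - 1/((-64 - 1*61) + 1626) = 265 - 1/((-64 - 61) + 1626) = 265 - 1/(-125 + 1626) = 265 - 1/1501 = 397764/1501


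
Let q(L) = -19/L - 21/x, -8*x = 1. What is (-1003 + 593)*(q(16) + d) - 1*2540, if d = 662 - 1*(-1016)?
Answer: -6071305/8 ≈ -7.5891e+5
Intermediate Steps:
x = -⅛ (x = -⅛*1 = -⅛ ≈ -0.12500)
q(L) = 168 - 19/L (q(L) = -19/L - 21/(-⅛) = -19/L - 21*(-8) = -19/L + 168 = 168 - 19/L)
d = 1678 (d = 662 + 1016 = 1678)
(-1003 + 593)*(q(16) + d) - 1*2540 = (-1003 + 593)*((168 - 19/16) + 1678) - 1*2540 = -410*((168 - 19*1/16) + 1678) - 2540 = -410*((168 - 19/16) + 1678) - 2540 = -410*(2669/16 + 1678) - 2540 = -410*29517/16 - 2540 = -6050985/8 - 2540 = -6071305/8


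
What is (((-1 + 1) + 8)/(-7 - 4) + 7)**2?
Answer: 4761/121 ≈ 39.347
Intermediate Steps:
(((-1 + 1) + 8)/(-7 - 4) + 7)**2 = ((0 + 8)/(-11) + 7)**2 = (8*(-1/11) + 7)**2 = (-8/11 + 7)**2 = (69/11)**2 = 4761/121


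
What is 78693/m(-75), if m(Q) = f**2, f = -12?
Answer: 26231/48 ≈ 546.48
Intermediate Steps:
m(Q) = 144 (m(Q) = (-12)**2 = 144)
78693/m(-75) = 78693/144 = 78693*(1/144) = 26231/48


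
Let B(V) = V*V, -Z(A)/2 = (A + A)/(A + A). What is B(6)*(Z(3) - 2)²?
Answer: 576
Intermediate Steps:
Z(A) = -2 (Z(A) = -2*(A + A)/(A + A) = -2*2*A/(2*A) = -2*2*A*1/(2*A) = -2*1 = -2)
B(V) = V²
B(6)*(Z(3) - 2)² = 6²*(-2 - 2)² = 36*(-4)² = 36*16 = 576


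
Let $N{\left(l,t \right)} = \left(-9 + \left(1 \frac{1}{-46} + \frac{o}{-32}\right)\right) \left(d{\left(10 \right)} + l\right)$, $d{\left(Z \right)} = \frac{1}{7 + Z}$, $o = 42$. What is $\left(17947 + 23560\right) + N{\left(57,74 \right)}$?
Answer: $\frac{127989441}{3128} \approx 40917.0$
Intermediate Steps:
$N{\left(l,t \right)} = - \frac{3803}{6256} - \frac{3803 l}{368}$ ($N{\left(l,t \right)} = \left(-9 + \left(1 \frac{1}{-46} + \frac{42}{-32}\right)\right) \left(\frac{1}{7 + 10} + l\right) = \left(-9 + \left(1 \left(- \frac{1}{46}\right) + 42 \left(- \frac{1}{32}\right)\right)\right) \left(\frac{1}{17} + l\right) = \left(-9 - \frac{491}{368}\right) \left(\frac{1}{17} + l\right) = - \frac{3803 \left(\frac{1}{17} + l\right)}{368} = - \frac{3803}{6256} - \frac{3803 l}{368}$)
$\left(17947 + 23560\right) + N{\left(57,74 \right)} = \left(17947 + 23560\right) - \frac{1844455}{3128} = 41507 - \frac{1844455}{3128} = \frac{127989441}{3128}$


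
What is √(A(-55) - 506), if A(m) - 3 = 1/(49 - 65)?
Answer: I*√8049/4 ≈ 22.429*I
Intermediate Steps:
A(m) = 47/16 (A(m) = 3 + 1/(49 - 65) = 3 + 1/(-16) = 3 - 1/16 = 47/16)
√(A(-55) - 506) = √(47/16 - 506) = √(-8049/16) = I*√8049/4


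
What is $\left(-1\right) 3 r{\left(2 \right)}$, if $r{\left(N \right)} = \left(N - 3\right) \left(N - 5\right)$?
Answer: $-9$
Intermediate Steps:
$r{\left(N \right)} = \left(-5 + N\right) \left(-3 + N\right)$ ($r{\left(N \right)} = \left(-3 + N\right) \left(-5 + N\right) = \left(-5 + N\right) \left(-3 + N\right)$)
$\left(-1\right) 3 r{\left(2 \right)} = \left(-1\right) 3 \left(15 + 2^{2} - 16\right) = - 3 \left(15 + 4 - 16\right) = \left(-3\right) 3 = -9$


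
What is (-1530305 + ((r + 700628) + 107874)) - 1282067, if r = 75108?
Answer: -1928762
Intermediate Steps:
(-1530305 + ((r + 700628) + 107874)) - 1282067 = (-1530305 + ((75108 + 700628) + 107874)) - 1282067 = (-1530305 + (775736 + 107874)) - 1282067 = (-1530305 + 883610) - 1282067 = -646695 - 1282067 = -1928762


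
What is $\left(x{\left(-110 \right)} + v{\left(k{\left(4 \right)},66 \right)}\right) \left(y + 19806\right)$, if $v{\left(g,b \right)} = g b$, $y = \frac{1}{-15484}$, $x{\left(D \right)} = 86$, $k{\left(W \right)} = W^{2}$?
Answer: $\frac{175112054813}{7742} \approx 2.2618 \cdot 10^{7}$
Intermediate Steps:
$y = - \frac{1}{15484} \approx -6.4583 \cdot 10^{-5}$
$v{\left(g,b \right)} = b g$
$\left(x{\left(-110 \right)} + v{\left(k{\left(4 \right)},66 \right)}\right) \left(y + 19806\right) = \left(86 + 66 \cdot 4^{2}\right) \left(- \frac{1}{15484} + 19806\right) = \left(86 + 66 \cdot 16\right) \frac{306676103}{15484} = \left(86 + 1056\right) \frac{306676103}{15484} = 1142 \cdot \frac{306676103}{15484} = \frac{175112054813}{7742}$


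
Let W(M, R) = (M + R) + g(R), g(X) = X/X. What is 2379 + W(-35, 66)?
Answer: 2411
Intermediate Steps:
g(X) = 1
W(M, R) = 1 + M + R (W(M, R) = (M + R) + 1 = 1 + M + R)
2379 + W(-35, 66) = 2379 + (1 - 35 + 66) = 2379 + 32 = 2411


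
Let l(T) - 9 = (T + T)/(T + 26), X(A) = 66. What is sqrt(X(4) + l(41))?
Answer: sqrt(342169)/67 ≈ 8.7306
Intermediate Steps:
l(T) = 9 + 2*T/(26 + T) (l(T) = 9 + (T + T)/(T + 26) = 9 + (2*T)/(26 + T) = 9 + 2*T/(26 + T))
sqrt(X(4) + l(41)) = sqrt(66 + (234 + 11*41)/(26 + 41)) = sqrt(66 + (234 + 451)/67) = sqrt(66 + (1/67)*685) = sqrt(66 + 685/67) = sqrt(5107/67) = sqrt(342169)/67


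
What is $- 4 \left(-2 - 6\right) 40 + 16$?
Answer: $1296$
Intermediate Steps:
$- 4 \left(-2 - 6\right) 40 + 16 = \left(-4\right) \left(-8\right) 40 + 16 = 32 \cdot 40 + 16 = 1280 + 16 = 1296$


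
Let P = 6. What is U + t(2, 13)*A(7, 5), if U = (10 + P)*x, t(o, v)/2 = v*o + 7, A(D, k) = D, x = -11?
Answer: 286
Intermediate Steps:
t(o, v) = 14 + 2*o*v (t(o, v) = 2*(v*o + 7) = 2*(o*v + 7) = 2*(7 + o*v) = 14 + 2*o*v)
U = -176 (U = (10 + 6)*(-11) = 16*(-11) = -176)
U + t(2, 13)*A(7, 5) = -176 + (14 + 2*2*13)*7 = -176 + (14 + 52)*7 = -176 + 66*7 = -176 + 462 = 286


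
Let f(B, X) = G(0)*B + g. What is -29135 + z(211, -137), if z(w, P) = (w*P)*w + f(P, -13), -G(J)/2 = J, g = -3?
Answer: -6128515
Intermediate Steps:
G(J) = -2*J
f(B, X) = -3 (f(B, X) = (-2*0)*B - 3 = 0*B - 3 = 0 - 3 = -3)
z(w, P) = -3 + P*w² (z(w, P) = (w*P)*w - 3 = (P*w)*w - 3 = P*w² - 3 = -3 + P*w²)
-29135 + z(211, -137) = -29135 + (-3 - 137*211²) = -29135 + (-3 - 137*44521) = -29135 + (-3 - 6099377) = -29135 - 6099380 = -6128515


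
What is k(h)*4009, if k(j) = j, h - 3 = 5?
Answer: 32072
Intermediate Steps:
h = 8 (h = 3 + 5 = 8)
k(h)*4009 = 8*4009 = 32072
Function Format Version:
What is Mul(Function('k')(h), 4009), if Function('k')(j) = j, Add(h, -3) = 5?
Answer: 32072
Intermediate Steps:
h = 8 (h = Add(3, 5) = 8)
Mul(Function('k')(h), 4009) = Mul(8, 4009) = 32072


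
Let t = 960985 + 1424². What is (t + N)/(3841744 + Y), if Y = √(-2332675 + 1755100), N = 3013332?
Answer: 23058504770192/14758997539111 - 90031395*I*√2567/14758997539111 ≈ 1.5623 - 0.00030906*I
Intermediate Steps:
Y = 15*I*√2567 (Y = √(-577575) = 15*I*√2567 ≈ 759.98*I)
t = 2988761 (t = 960985 + 2027776 = 2988761)
(t + N)/(3841744 + Y) = (2988761 + 3013332)/(3841744 + 15*I*√2567) = 6002093/(3841744 + 15*I*√2567)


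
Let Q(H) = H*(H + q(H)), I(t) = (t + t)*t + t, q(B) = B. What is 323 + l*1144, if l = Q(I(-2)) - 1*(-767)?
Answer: 960139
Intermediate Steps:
I(t) = t + 2*t**2 (I(t) = (2*t)*t + t = 2*t**2 + t = t + 2*t**2)
Q(H) = 2*H**2 (Q(H) = H*(H + H) = H*(2*H) = 2*H**2)
l = 839 (l = 2*(-2*(1 + 2*(-2)))**2 - 1*(-767) = 2*(-2*(1 - 4))**2 + 767 = 2*(-2*(-3))**2 + 767 = 2*6**2 + 767 = 2*36 + 767 = 72 + 767 = 839)
323 + l*1144 = 323 + 839*1144 = 323 + 959816 = 960139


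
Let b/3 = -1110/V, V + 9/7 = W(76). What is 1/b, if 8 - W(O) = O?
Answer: 97/4662 ≈ 0.020807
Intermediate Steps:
W(O) = 8 - O
V = -485/7 (V = -9/7 + (8 - 1*76) = -9/7 + (8 - 76) = -9/7 - 68 = -485/7 ≈ -69.286)
b = 4662/97 (b = 3*(-1110/(-485/7)) = 3*(-1110*(-7/485)) = 3*(1554/97) = 4662/97 ≈ 48.062)
1/b = 1/(4662/97) = 97/4662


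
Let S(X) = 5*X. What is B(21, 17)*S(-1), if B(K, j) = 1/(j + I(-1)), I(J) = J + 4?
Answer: -¼ ≈ -0.25000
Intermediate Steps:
I(J) = 4 + J
B(K, j) = 1/(3 + j) (B(K, j) = 1/(j + (4 - 1)) = 1/(j + 3) = 1/(3 + j))
B(21, 17)*S(-1) = (5*(-1))/(3 + 17) = -5/20 = (1/20)*(-5) = -¼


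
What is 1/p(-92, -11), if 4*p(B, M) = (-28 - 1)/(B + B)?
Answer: 736/29 ≈ 25.379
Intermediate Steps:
p(B, M) = -29/(8*B) (p(B, M) = ((-28 - 1)/(B + B))/4 = (-29*1/(2*B))/4 = (-29/(2*B))/4 = -29/(8*B))
1/p(-92, -11) = 1/(-29/8/(-92)) = 1/(-29/8*(-1/92)) = 1/(29/736) = 736/29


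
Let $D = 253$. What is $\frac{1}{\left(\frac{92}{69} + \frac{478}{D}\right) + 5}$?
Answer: $\frac{759}{6241} \approx 0.12162$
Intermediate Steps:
$\frac{1}{\left(\frac{92}{69} + \frac{478}{D}\right) + 5} = \frac{1}{\left(\frac{92}{69} + \frac{478}{253}\right) + 5} = \frac{1}{\left(92 \cdot \frac{1}{69} + 478 \cdot \frac{1}{253}\right) + 5} = \frac{1}{\left(\frac{4}{3} + \frac{478}{253}\right) + 5} = \frac{1}{\frac{2446}{759} + 5} = \frac{1}{\frac{6241}{759}} = \frac{759}{6241}$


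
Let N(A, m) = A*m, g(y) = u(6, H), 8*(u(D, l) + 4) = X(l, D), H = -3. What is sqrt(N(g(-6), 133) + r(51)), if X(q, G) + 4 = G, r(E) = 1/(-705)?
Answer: I*sqrt(991567695)/1410 ≈ 22.333*I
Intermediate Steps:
r(E) = -1/705
X(q, G) = -4 + G
u(D, l) = -9/2 + D/8 (u(D, l) = -4 + (-4 + D)/8 = -4 + (-1/2 + D/8) = -9/2 + D/8)
g(y) = -15/4 (g(y) = -9/2 + (1/8)*6 = -9/2 + 3/4 = -15/4)
sqrt(N(g(-6), 133) + r(51)) = sqrt(-15/4*133 - 1/705) = sqrt(-1995/4 - 1/705) = sqrt(-1406479/2820) = I*sqrt(991567695)/1410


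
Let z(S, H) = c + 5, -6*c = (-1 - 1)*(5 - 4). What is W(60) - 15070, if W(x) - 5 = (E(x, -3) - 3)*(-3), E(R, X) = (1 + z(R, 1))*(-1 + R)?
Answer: -16177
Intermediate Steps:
c = ⅓ (c = -(-1 - 1)*(5 - 4)/6 = -(-1)/3 = -⅙*(-2) = ⅓ ≈ 0.33333)
z(S, H) = 16/3 (z(S, H) = ⅓ + 5 = 16/3)
E(R, X) = -19/3 + 19*R/3 (E(R, X) = (1 + 16/3)*(-1 + R) = 19*(-1 + R)/3 = -19/3 + 19*R/3)
W(x) = 33 - 19*x (W(x) = 5 + ((-19/3 + 19*x/3) - 3)*(-3) = 5 + (-28/3 + 19*x/3)*(-3) = 5 + (28 - 19*x) = 33 - 19*x)
W(60) - 15070 = (33 - 19*60) - 15070 = (33 - 1140) - 15070 = -1107 - 15070 = -16177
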